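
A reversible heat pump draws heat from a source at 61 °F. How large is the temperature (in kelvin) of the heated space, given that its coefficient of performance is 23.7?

T_H ≈ 302.0 K

T_C = 61 °F → (61 − 32) × 5/9 = 16.11 °C = 289.26 K.
COP_HP = T_H/(T_H − T_C) ⇒ T_H = T_C·COP_HP/(COP_HP − 1) = 289.26 × 23.7/(23.7 − 1) = 302.0 K.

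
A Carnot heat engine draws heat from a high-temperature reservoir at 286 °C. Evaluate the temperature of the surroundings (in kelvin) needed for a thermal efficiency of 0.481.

T_C ≈ 290.2 K

T_H = 286 °C → 286 + 273.15 = 559.15 K.
From η = 1 − T_C/T_H, T_C = T_H·(1 − η) = 559.15 × (1 − 0.481) = 290.2 K.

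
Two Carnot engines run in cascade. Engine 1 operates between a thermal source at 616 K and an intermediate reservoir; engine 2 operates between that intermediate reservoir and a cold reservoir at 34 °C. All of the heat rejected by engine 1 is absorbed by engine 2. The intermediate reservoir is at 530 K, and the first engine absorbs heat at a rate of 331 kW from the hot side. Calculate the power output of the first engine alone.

T_C = 34 °C → 34 + 273.15 = 307.15 K.
First-stage efficiency η₁ = 1 − T_m/T_H = 1 − 530.00/616.00 = 0.1396.
W₁ = η₁·Q_H = 0.1396 × 331 = 46.2 kW.

Ẇ₁ ≈ 46.2 kW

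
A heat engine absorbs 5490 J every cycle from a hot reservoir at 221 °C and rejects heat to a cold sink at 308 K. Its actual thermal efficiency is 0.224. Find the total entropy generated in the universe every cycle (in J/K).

ΔS_univ ≈ 2.72 J/K

T_H = 221 °C → 221 + 273.15 = 494.15 K.
W = η·Q_H = 0.224 × 5490 = 1230 J, so Q_C = Q_H − W = 4260 J.
Entropy balance on the reservoirs: −Q_H/T_H = -11.11 J/K, +Q_C/T_C = 13.83 J/K.
ΔS_univ = −Q_H/T_H + Q_C/T_C = 2.72 J/K (> 0, since η = 0.224 < η_Carnot = 0.377).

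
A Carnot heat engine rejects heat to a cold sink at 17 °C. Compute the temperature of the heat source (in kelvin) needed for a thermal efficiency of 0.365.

T_H ≈ 457 K

T_C = 17 °C → 17 + 273.15 = 290.15 K.
From η = 1 − T_C/T_H, solving for T_H gives T_H = T_C/(1 − η) = 290.15/(1 − 0.365) = 457 K.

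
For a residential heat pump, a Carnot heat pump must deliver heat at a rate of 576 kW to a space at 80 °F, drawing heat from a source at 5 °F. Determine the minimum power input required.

Ẇ_in ≈ 80.0 kW

T_H = 80 °F → (80 − 32) × 5/9 = 26.67 °C = 299.82 K.
T_C = 5 °F → (5 − 32) × 5/9 = -15.00 °C = 258.15 K.
The Carnot heat-pump COP is COP_HP = T_H/(T_H − T_C) = 299.82/41.67 = 7.1956.
W = Q_H/COP_HP = 576/7.1956 = 80.0 kW.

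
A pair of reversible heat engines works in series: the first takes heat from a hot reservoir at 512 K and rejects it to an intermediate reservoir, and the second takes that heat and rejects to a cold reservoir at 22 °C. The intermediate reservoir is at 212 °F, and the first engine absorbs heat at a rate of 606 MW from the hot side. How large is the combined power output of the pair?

T_C = 22 °C → 22 + 273.15 = 295.15 K.
Two reversible stages in series are equivalent to a single Carnot engine between T_H and T_C, so η_total = 1 − T_C/T_H = 1 − 295.15/512.00 = 0.4235.
W_total = η_total · Q_H = 0.4235 × 606 = 256.7 MW.

Ẇ_total ≈ 256.7 MW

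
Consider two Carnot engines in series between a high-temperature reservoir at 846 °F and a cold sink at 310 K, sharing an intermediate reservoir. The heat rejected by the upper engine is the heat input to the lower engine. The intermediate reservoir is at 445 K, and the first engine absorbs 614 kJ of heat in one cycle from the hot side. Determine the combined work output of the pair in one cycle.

W_total ≈ 351.6 kJ

T_H = 846 °F → (846 − 32) × 5/9 = 452.22 °C = 725.37 K.
Two reversible stages in series are equivalent to a single Carnot engine between T_H and T_C, so η_total = 1 − T_C/T_H = 1 − 310.00/725.37 = 0.5726.
W_total = η_total · Q_H = 0.5726 × 614 = 351.6 kJ.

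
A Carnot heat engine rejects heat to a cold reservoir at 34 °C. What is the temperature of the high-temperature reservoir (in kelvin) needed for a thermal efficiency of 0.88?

T_H ≈ 2560 K

T_C = 34 °C → 34 + 273.15 = 307.15 K.
From η = 1 − T_C/T_H, solving for T_H gives T_H = T_C/(1 − η) = 307.15/(1 − 0.88) = 2560 K.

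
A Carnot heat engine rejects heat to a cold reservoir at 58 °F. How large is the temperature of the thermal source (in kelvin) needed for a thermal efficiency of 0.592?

T_C = 58 °F → (58 − 32) × 5/9 = 14.44 °C = 287.59 K.
From η = 1 − T_C/T_H, solving for T_H gives T_H = T_C/(1 − η) = 287.59/(1 − 0.592) = 705 K.

T_H ≈ 705 K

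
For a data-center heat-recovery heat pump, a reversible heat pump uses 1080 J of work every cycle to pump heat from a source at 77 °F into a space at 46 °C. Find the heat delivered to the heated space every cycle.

Q_H ≈ 16410 J

T_H = 46 °C → 46 + 273.15 = 319.15 K.
T_C = 77 °F → (77 − 32) × 5/9 = 25.00 °C = 298.15 K.
For a reversible heat pump, COP_HP = T_H/(T_H − T_C) = 319.15/21.00 = 15.1976.
Q_H = COP_HP · W = 15.1976 × 1080 = 16410 J.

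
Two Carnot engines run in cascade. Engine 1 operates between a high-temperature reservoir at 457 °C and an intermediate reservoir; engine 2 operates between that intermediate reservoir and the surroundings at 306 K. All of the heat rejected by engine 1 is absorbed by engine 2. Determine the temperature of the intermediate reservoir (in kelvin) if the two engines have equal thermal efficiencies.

T_H = 457 °C → 457 + 273.15 = 730.15 K.
Equal efficiencies require 1 − T_m/T_H = 1 − T_C/T_m, i.e. T_m/T_H = T_C/T_m, so T_m = √(T_H·T_C) = √(730.15 × 306.00) = 472.7 K.

T_m ≈ 472.7 K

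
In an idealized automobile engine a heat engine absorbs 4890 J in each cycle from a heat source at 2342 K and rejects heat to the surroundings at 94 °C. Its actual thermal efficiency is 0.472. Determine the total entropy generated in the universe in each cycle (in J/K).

T_C = 94 °C → 94 + 273.15 = 367.15 K.
W = η·Q_H = 0.472 × 4890 = 2308 J, so Q_C = Q_H − W = 2582 J.
The hot reservoir loses entropy Q_H/T_H = 4890/2342.00 = 2.088 J/K; the cold reservoir gains Q_C/T_C = 2582/367.15 = 7.032 J/K.
ΔS_univ = −Q_H/T_H + Q_C/T_C = 4.94 J/K (> 0, since η = 0.472 < η_Carnot = 0.843).

ΔS_univ ≈ 4.94 J/K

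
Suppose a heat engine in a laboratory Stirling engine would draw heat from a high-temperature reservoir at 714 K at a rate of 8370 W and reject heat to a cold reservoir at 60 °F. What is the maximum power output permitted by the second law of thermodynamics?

Ẇ_max ≈ 4990 W

T_C = 60 °F → (60 − 32) × 5/9 = 15.56 °C = 288.71 K.
The second-law ceiling is the Carnot efficiency, η_max = 1 − T_C/T_H = 1 − 288.71/714.00 = 0.5957.
W_max = η_max · Q_H = 0.5957 × 8370 = 4990 W.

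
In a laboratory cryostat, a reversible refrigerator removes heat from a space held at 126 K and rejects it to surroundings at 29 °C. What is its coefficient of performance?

COP_R ≈ 0.7153

T_H = 29 °C → 29 + 273.15 = 302.15 K.
COP_R = T_C/(T_H − T_C) = 126.00/(302.15 − 126.00) = 0.7153.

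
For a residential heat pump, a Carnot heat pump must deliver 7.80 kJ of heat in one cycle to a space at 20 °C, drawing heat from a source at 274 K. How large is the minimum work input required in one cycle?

T_H = 20 °C → 20 + 273.15 = 293.15 K.
COP_HP = T_H/(T_H − T_C) = 293.15/19.15 = 15.3081.
W = Q_H/COP_HP = 7.80/15.3081 = 0.5095 kJ.

W_in ≈ 0.5095 kJ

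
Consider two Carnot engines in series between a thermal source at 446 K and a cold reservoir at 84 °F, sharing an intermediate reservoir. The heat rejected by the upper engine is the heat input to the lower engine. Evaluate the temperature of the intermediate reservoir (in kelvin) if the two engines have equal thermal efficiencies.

T_C = 84 °F → (84 − 32) × 5/9 = 28.89 °C = 302.04 K.
Equal efficiencies require 1 − T_m/T_H = 1 − T_C/T_m, i.e. T_m/T_H = T_C/T_m, so T_m = √(T_H·T_C) = √(446.00 × 302.04) = 367 K.

T_m ≈ 367 K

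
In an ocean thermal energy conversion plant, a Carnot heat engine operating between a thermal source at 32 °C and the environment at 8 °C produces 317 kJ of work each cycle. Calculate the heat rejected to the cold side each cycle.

Q_C ≈ 3710 kJ

T_H = 32 °C → 32 + 273.15 = 305.15 K.
T_C = 8 °C → 8 + 273.15 = 281.15 K.
Since the cycle is reversible, η = 1 − T_C/T_H = 1 − 281.15/305.15 = 0.0786.
Since Q_C/Q_H = T_C/T_H and Q_H = W/η, Q_C = W·T_C/(T_H − T_C) = 317 × 281.15/24.00 = 3710 kJ.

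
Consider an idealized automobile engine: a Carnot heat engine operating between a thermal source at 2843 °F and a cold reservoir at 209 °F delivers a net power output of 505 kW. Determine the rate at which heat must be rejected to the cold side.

Q̇_C ≈ 128 kW

T_H = 2843 °F → (2843 − 32) × 5/9 = 1561.67 °C = 1834.82 K.
T_C = 209 °F → (209 − 32) × 5/9 = 98.33 °C = 371.48 K.
Carnot efficiency: η = 1 − T_C/T_H = 1 − 371.48/1834.82 = 0.7975.
Since Q_C/Q_H = T_C/T_H and Q_H = W/η, Q_C = W·T_C/(T_H − T_C) = 505 × 371.48/1463.33 = 128 kW.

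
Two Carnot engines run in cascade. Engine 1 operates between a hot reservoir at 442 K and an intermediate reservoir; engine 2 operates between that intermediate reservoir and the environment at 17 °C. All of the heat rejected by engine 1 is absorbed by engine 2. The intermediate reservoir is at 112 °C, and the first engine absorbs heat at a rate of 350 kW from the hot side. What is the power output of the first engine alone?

Ẇ₁ ≈ 45.0 kW

T_C = 17 °C → 17 + 273.15 = 290.15 K.
T_m = 112 °C → 112 + 273.15 = 385.15 K.
First-stage efficiency η₁ = 1 − T_m/T_H = 1 − 385.15/442.00 = 0.1286.
W₁ = η₁·Q_H = 0.1286 × 350 = 45.0 kW.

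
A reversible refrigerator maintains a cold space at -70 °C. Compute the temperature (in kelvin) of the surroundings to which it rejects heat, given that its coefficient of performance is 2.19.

T_C = -70 °C → -70 + 273.15 = 203.15 K.
COP_R = T_C/(T_H − T_C) ⇒ T_H = T_C·(1 + 1/COP_R) = 203.15 × (1 + 1/2.19) = 296 K.

T_H ≈ 296 K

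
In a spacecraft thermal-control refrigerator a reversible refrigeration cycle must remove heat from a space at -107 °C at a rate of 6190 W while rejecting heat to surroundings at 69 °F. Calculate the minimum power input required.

T_H = 69 °F → (69 − 32) × 5/9 = 20.56 °C = 293.71 K.
T_C = -107 °C → -107 + 273.15 = 166.15 K.
The reversible coefficient of performance is COP_R = T_C/(T_H − T_C) = 166.15/127.56 = 1.3026.
W = Q_C/COP_R = 6190/1.3026 = 4752 W.

Ẇ_in ≈ 4752 W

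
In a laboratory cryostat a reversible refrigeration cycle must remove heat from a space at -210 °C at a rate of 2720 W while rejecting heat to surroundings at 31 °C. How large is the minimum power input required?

Ẇ_in ≈ 10400 W

T_H = 31 °C → 31 + 273.15 = 304.15 K.
T_C = -210 °C → -210 + 273.15 = 63.15 K.
Carnot COP: COP_R = T_C/(T_H − T_C) = 63.15/241.00 = 0.2620.
W = Q_C/COP_R = 2720/0.2620 = 10400 W.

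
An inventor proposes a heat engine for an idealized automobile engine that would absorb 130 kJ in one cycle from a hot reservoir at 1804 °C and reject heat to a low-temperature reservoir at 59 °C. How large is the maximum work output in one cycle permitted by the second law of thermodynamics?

T_H = 1804 °C → 1804 + 273.15 = 2077.15 K.
T_C = 59 °C → 59 + 273.15 = 332.15 K.
The second-law ceiling is the Carnot efficiency, η_max = 1 − T_C/T_H = 1 − 332.15/2077.15 = 0.8401.
W_max = η_max · Q_H = 0.8401 × 130 = 109 kJ.

W_max ≈ 109 kJ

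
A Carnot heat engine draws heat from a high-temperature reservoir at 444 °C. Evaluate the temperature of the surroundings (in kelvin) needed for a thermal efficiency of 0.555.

T_H = 444 °C → 444 + 273.15 = 717.15 K.
From η = 1 − T_C/T_H, T_C = T_H·(1 − η) = 717.15 × (1 − 0.555) = 319.1 K.

T_C ≈ 319.1 K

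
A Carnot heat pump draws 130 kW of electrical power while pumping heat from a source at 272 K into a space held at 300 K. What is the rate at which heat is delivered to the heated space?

Q̇_H ≈ 1390 kW

For a reversible heat pump, COP_HP = T_H/(T_H − T_C) = 300.00/28.00 = 10.7143.
Q_H = COP_HP · W = 10.7143 × 130 = 1390 kW.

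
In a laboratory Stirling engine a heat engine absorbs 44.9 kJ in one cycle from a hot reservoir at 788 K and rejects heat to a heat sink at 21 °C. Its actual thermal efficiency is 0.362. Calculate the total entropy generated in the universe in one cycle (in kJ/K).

T_C = 21 °C → 21 + 273.15 = 294.15 K.
W = η·Q_H = 0.362 × 44.9 = 16.25 kJ, so Q_C = Q_H − W = 28.65 kJ.
The hot reservoir loses entropy Q_H/T_H = 44.9/788.00 = 0.05698 kJ/K; the cold reservoir gains Q_C/T_C = 28.65/294.15 = 0.09739 kJ/K.
ΔS_univ = −Q_H/T_H + Q_C/T_C = 0.04041 kJ/K (> 0, since η = 0.362 < η_Carnot = 0.627).

ΔS_univ ≈ 0.04041 kJ/K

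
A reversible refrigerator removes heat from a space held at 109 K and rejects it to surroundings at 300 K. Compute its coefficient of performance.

COP_R ≈ 0.571

Carnot COP: COP_R = T_C/(T_H − T_C) = 109.00/(300.00 − 109.00) = 0.571.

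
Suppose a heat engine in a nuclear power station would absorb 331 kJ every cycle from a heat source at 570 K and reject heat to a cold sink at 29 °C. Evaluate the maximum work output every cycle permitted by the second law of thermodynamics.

W_max ≈ 156 kJ

T_C = 29 °C → 29 + 273.15 = 302.15 K.
By the Carnot theorem, η_max = 1 − T_C/T_H = 1 − 302.15/570.00 = 0.4699.
W_max = η_max · Q_H = 0.4699 × 331 = 156 kJ.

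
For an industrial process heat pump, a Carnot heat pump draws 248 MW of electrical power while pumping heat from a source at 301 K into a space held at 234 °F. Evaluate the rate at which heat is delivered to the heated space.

T_H = 234 °F → (234 − 32) × 5/9 = 112.22 °C = 385.37 K.
COP_HP = T_H/(T_H − T_C) = 385.37/84.37 = 4.5675.
Q_H = COP_HP · W = 4.5675 × 248 = 1133 MW.

Q̇_H ≈ 1133 MW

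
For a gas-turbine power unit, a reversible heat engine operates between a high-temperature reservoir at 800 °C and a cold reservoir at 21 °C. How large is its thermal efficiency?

η ≈ 0.726

T_H = 800 °C → 800 + 273.15 = 1073.15 K.
T_C = 21 °C → 21 + 273.15 = 294.15 K.
The Carnot efficiency is η = 1 − T_C/T_H = 1 − 294.15/1073.15 = 0.726.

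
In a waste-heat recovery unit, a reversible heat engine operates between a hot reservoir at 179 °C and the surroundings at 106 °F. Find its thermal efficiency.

T_H = 179 °C → 179 + 273.15 = 452.15 K.
T_C = 106 °F → (106 − 32) × 5/9 = 41.11 °C = 314.26 K.
Since the cycle is reversible, η = 1 − T_C/T_H = 1 − 314.26/452.15 = 0.305.

η ≈ 0.305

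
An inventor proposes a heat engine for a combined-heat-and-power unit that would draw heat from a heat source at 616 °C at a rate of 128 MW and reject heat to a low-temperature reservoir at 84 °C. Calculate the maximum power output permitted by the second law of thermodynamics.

T_H = 616 °C → 616 + 273.15 = 889.15 K.
T_C = 84 °C → 84 + 273.15 = 357.15 K.
The upper bound on efficiency is η_max = 1 − T_C/T_H = 1 − 357.15/889.15 = 0.5983.
W_max = η_max · Q_H = 0.5983 × 128 = 76.6 MW.

Ẇ_max ≈ 76.6 MW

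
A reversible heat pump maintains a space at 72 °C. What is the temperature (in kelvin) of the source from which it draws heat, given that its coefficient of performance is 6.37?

T_C ≈ 291 K

T_H = 72 °C → 72 + 273.15 = 345.15 K.
COP_HP = T_H/(T_H − T_C) ⇒ T_C = T_H·(COP_HP − 1)/COP_HP = 345.15 × (6.37 − 1)/6.37 = 291 K.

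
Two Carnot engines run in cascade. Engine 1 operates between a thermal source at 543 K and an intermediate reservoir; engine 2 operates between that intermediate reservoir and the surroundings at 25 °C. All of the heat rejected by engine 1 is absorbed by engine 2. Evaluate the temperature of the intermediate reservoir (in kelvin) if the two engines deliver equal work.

T_C = 25 °C → 25 + 273.15 = 298.15 K.
For reversible stages Q_m = Q_H·(T_m/T_H). Setting W₁ = Q_H(1 − T_m/T_H) equal to W₂ = Q_m(1 − T_C/T_m) = Q_H·(T_m − T_C)/T_H gives T_H − T_m = T_m − T_C, so T_m = (T_H + T_C)/2 = (543.00 + 298.15)/2 = 420.6 K.

T_m ≈ 420.6 K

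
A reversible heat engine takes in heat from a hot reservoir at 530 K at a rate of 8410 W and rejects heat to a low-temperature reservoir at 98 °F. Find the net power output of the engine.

T_C = 98 °F → (98 − 32) × 5/9 = 36.67 °C = 309.82 K.
Carnot efficiency: η = 1 − T_C/T_H = 1 − 309.82/530.00 = 0.4154.
W = η·Q_H = 0.4154 × 8410 = 3490 W.

Ẇ ≈ 3490 W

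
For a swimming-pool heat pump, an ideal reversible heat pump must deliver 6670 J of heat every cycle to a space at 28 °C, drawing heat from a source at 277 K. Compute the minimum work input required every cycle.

W_in ≈ 534.9 J

T_H = 28 °C → 28 + 273.15 = 301.15 K.
COP_HP = T_H/(T_H − T_C) = 301.15/24.15 = 12.4700.
W = Q_H/COP_HP = 6670/12.4700 = 534.9 J.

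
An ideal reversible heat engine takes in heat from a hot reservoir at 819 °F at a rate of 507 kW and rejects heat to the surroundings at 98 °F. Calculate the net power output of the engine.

T_H = 819 °F → (819 − 32) × 5/9 = 437.22 °C = 710.37 K.
T_C = 98 °F → (98 − 32) × 5/9 = 36.67 °C = 309.82 K.
η_rev = 1 − T_C/T_H = 1 − 309.82/710.37 = 0.5639.
W = η·Q_H = 0.5639 × 507 = 285.9 kW.

Ẇ ≈ 285.9 kW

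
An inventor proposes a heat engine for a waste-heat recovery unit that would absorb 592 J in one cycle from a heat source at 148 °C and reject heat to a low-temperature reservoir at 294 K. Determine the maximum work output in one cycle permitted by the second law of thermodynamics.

W_max ≈ 178.7 J

T_H = 148 °C → 148 + 273.15 = 421.15 K.
The upper bound on efficiency is η_max = 1 − T_C/T_H = 1 − 294.00/421.15 = 0.3019.
W_max = η_max · Q_H = 0.3019 × 592 = 178.7 J.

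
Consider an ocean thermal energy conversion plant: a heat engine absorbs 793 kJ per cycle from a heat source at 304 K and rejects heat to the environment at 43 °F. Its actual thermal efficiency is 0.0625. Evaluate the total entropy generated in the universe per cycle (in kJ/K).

T_C = 43 °F → (43 − 32) × 5/9 = 6.11 °C = 279.26 K.
W = η·Q_H = 0.0625 × 793 = 49.56 kJ, so Q_C = Q_H − W = 743.4 kJ.
The hot reservoir loses entropy Q_H/T_H = 793/304.00 = 2.609 kJ/K; the cold reservoir gains Q_C/T_C = 743.4/279.26 = 2.662 kJ/K.
ΔS_univ = −Q_H/T_H + Q_C/T_C = 0.05361 kJ/K (> 0, since η = 0.0625 < η_Carnot = 0.081).

ΔS_univ ≈ 0.05361 kJ/K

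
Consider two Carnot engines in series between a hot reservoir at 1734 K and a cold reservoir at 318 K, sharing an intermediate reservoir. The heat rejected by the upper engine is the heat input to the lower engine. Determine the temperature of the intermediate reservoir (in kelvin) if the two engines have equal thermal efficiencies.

T_m ≈ 743 K

Equal efficiencies require 1 − T_m/T_H = 1 − T_C/T_m, i.e. T_m/T_H = T_C/T_m, so T_m = √(T_H·T_C) = √(1734.00 × 318.00) = 743 K.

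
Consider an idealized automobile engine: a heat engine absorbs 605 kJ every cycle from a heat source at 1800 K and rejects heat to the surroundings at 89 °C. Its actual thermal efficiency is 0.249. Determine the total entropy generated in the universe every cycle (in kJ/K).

T_C = 89 °C → 89 + 273.15 = 362.15 K.
W = η·Q_H = 0.249 × 605 = 150.6 kJ, so Q_C = Q_H − W = 454.4 kJ.
The hot reservoir loses entropy Q_H/T_H = 605/1800.00 = 0.3361 kJ/K; the cold reservoir gains Q_C/T_C = 454.4/362.15 = 1.255 kJ/K.
ΔS_univ = −Q_H/T_H + Q_C/T_C = 0.9185 kJ/K (> 0, since η = 0.249 < η_Carnot = 0.799).

ΔS_univ ≈ 0.9185 kJ/K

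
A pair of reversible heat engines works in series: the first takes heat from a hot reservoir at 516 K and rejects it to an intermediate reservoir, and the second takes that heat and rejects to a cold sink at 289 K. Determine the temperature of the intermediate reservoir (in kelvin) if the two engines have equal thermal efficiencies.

Equal efficiencies require 1 − T_m/T_H = 1 − T_C/T_m, i.e. T_m/T_H = T_C/T_m, so T_m = √(T_H·T_C) = √(516.00 × 289.00) = 386.2 K.

T_m ≈ 386.2 K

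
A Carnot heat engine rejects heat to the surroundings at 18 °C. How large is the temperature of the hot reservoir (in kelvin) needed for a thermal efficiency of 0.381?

T_H ≈ 470.4 K

T_C = 18 °C → 18 + 273.15 = 291.15 K.
From η = 1 − T_C/T_H, solving for T_H gives T_H = T_C/(1 − η) = 291.15/(1 − 0.381) = 470.4 K.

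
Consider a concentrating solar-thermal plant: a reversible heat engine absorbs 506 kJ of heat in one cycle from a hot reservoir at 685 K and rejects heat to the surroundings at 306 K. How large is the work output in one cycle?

η_rev = 1 − T_C/T_H = 1 − 306.00/685.00 = 0.5533.
W = η·Q_H = 0.5533 × 506 = 280.0 kJ.

W ≈ 280.0 kJ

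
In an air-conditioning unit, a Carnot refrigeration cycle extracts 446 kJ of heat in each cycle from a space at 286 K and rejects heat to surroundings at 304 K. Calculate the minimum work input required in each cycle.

W_in ≈ 28.1 kJ

For a reversible refrigerator, COP_R = T_C/(T_H − T_C) = 286.00/18.00 = 15.8889.
W = Q_C/COP_R = 446/15.8889 = 28.1 kJ.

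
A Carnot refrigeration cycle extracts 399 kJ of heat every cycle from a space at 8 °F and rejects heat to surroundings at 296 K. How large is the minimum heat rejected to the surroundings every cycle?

T_C = 8 °F → (8 − 32) × 5/9 = -13.33 °C = 259.82 K.
For a reversible cycle Q_H/Q_C = T_H/T_C, so Q_H = Q_C·T_H/T_C = 399 × 296.00/259.82 = 455 kJ.

Q_H ≈ 455 kJ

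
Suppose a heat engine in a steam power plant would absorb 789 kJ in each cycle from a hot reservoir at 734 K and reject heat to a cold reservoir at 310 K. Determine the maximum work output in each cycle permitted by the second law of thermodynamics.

The upper bound on efficiency is η_max = 1 − T_C/T_H = 1 − 310.00/734.00 = 0.5777.
W_max = η_max · Q_H = 0.5777 × 789 = 456 kJ.

W_max ≈ 456 kJ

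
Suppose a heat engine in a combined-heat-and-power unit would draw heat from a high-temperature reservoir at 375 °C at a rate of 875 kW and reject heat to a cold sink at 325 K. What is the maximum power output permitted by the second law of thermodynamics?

T_H = 375 °C → 375 + 273.15 = 648.15 K.
No engine can exceed the Carnot limit: η_max = 1 − T_C/T_H = 1 − 325.00/648.15 = 0.4986.
W_max = η_max · Q_H = 0.4986 × 875 = 436.3 kW.

Ẇ_max ≈ 436.3 kW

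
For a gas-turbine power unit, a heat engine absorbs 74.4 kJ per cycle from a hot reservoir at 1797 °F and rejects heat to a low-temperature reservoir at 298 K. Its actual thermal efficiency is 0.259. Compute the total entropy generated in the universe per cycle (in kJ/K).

ΔS_univ ≈ 0.1257 kJ/K

T_H = 1797 °F → (1797 − 32) × 5/9 = 980.56 °C = 1253.71 K.
W = η·Q_H = 0.259 × 74.4 = 19.27 kJ, so Q_C = Q_H − W = 55.13 kJ.
The hot reservoir loses entropy Q_H/T_H = 74.4/1253.71 = 0.05934 kJ/K; the cold reservoir gains Q_C/T_C = 55.13/298.00 = 0.1850 kJ/K.
ΔS_univ = −Q_H/T_H + Q_C/T_C = 0.1257 kJ/K (> 0, since η = 0.259 < η_Carnot = 0.762).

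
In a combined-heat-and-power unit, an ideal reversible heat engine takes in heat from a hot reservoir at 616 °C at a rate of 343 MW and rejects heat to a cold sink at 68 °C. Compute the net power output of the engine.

T_H = 616 °C → 616 + 273.15 = 889.15 K.
T_C = 68 °C → 68 + 273.15 = 341.15 K.
η_rev = 1 − T_C/T_H = 1 − 341.15/889.15 = 0.6163.
W = η·Q_H = 0.6163 × 343 = 211.4 MW.

Ẇ ≈ 211.4 MW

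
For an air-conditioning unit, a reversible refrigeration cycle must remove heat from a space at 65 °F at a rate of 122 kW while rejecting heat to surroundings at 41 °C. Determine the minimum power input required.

Ẇ_in ≈ 9.49 kW

T_H = 41 °C → 41 + 273.15 = 314.15 K.
T_C = 65 °F → (65 − 32) × 5/9 = 18.33 °C = 291.48 K.
For a reversible refrigerator, COP_R = T_C/(T_H − T_C) = 291.48/22.67 = 12.8596.
W = Q_C/COP_R = 122/12.8596 = 9.49 kW.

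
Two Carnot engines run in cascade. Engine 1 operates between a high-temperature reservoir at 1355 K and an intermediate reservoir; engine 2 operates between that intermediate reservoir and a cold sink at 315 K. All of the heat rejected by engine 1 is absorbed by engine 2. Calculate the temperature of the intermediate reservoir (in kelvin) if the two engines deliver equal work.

For reversible stages Q_m = Q_H·(T_m/T_H). Setting W₁ = Q_H(1 − T_m/T_H) equal to W₂ = Q_m(1 − T_C/T_m) = Q_H·(T_m − T_C)/T_H gives T_H − T_m = T_m − T_C, so T_m = (T_H + T_C)/2 = (1355.00 + 315.00)/2 = 835 K.

T_m ≈ 835 K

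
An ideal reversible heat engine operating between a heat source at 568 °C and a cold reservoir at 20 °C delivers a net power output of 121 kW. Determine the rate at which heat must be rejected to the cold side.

Q̇_C ≈ 64.7 kW

T_H = 568 °C → 568 + 273.15 = 841.15 K.
T_C = 20 °C → 20 + 273.15 = 293.15 K.
η_rev = 1 − T_C/T_H = 1 − 293.15/841.15 = 0.6515.
Since Q_C/Q_H = T_C/T_H and Q_H = W/η, Q_C = W·T_C/(T_H − T_C) = 121 × 293.15/548.00 = 64.7 kW.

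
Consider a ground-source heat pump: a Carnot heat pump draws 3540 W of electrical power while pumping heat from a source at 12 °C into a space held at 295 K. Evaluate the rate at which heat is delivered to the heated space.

T_C = 12 °C → 12 + 273.15 = 285.15 K.
Reversible heating COP: COP_HP = T_H/(T_H − T_C) = 295.00/9.85 = 29.9492.
Q_H = COP_HP · W = 29.9492 × 3540 = 106000 W.

Q̇_H ≈ 106000 W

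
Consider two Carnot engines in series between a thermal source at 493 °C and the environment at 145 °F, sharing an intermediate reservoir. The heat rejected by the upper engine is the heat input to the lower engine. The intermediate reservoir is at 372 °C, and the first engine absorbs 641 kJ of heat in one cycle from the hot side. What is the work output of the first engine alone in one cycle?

T_H = 493 °C → 493 + 273.15 = 766.15 K.
T_C = 145 °F → (145 − 32) × 5/9 = 62.78 °C = 335.93 K.
T_m = 372 °C → 372 + 273.15 = 645.15 K.
First-stage efficiency η₁ = 1 − T_m/T_H = 1 − 645.15/766.15 = 0.1579.
W₁ = η₁·Q_H = 0.1579 × 641 = 101.2 kJ.

W₁ ≈ 101.2 kJ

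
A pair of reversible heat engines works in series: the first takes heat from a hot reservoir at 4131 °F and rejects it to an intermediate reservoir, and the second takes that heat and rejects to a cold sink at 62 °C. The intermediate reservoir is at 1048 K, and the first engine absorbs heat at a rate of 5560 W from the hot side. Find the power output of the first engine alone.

Ẇ₁ ≈ 3280 W

T_H = 4131 °F → (4131 − 32) × 5/9 = 2277.22 °C = 2550.37 K.
T_C = 62 °C → 62 + 273.15 = 335.15 K.
First-stage efficiency η₁ = 1 − T_m/T_H = 1 − 1048.00/2550.37 = 0.5891.
W₁ = η₁·Q_H = 0.5891 × 5560 = 3280 W.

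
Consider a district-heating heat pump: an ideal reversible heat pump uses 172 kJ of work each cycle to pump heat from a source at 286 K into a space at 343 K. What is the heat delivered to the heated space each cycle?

The Carnot heat-pump COP is COP_HP = T_H/(T_H − T_C) = 343.00/57.00 = 6.0175.
Q_H = COP_HP · W = 6.0175 × 172 = 1040 kJ.

Q_H ≈ 1040 kJ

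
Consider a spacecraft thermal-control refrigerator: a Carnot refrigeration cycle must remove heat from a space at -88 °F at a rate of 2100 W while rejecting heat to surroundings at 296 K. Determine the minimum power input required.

T_C = -88 °F → (-88 − 32) × 5/9 = -66.67 °C = 206.48 K.
The reversible coefficient of performance is COP_R = T_C/(T_H − T_C) = 206.48/89.52 = 2.3066.
W = Q_C/COP_R = 2100/2.3066 = 910.4 W.

Ẇ_in ≈ 910.4 W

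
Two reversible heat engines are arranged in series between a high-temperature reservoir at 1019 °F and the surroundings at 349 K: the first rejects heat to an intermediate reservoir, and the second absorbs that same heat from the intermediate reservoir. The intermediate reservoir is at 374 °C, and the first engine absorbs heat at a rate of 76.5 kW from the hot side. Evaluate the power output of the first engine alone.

Ẇ₁ ≈ 16.23 kW

T_H = 1019 °F → (1019 − 32) × 5/9 = 548.33 °C = 821.48 K.
T_m = 374 °C → 374 + 273.15 = 647.15 K.
First-stage efficiency η₁ = 1 − T_m/T_H = 1 − 647.15/821.48 = 0.2122.
W₁ = η₁·Q_H = 0.2122 × 76.5 = 16.23 kW.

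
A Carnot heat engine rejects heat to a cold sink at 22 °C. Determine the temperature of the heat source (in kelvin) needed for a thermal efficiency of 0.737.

T_C = 22 °C → 22 + 273.15 = 295.15 K.
From η = 1 − T_C/T_H, solving for T_H gives T_H = T_C/(1 − η) = 295.15/(1 − 0.737) = 1120 K.

T_H ≈ 1120 K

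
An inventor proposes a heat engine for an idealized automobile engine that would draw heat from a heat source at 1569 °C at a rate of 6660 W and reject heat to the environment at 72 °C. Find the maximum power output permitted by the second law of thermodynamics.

Ẇ_max ≈ 5410 W

T_H = 1569 °C → 1569 + 273.15 = 1842.15 K.
T_C = 72 °C → 72 + 273.15 = 345.15 K.
The upper bound on efficiency is η_max = 1 − T_C/T_H = 1 − 345.15/1842.15 = 0.8126.
W_max = η_max · Q_H = 0.8126 × 6660 = 5410 W.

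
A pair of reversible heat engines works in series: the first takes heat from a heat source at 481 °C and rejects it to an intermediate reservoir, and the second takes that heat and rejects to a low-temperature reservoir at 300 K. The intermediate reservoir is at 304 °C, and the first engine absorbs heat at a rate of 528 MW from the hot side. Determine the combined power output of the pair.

Ẇ_total ≈ 318 MW

T_H = 481 °C → 481 + 273.15 = 754.15 K.
Two reversible stages in series are equivalent to a single Carnot engine between T_H and T_C, so η_total = 1 − T_C/T_H = 1 − 300.00/754.15 = 0.6022.
W_total = η_total · Q_H = 0.6022 × 528 = 318 MW.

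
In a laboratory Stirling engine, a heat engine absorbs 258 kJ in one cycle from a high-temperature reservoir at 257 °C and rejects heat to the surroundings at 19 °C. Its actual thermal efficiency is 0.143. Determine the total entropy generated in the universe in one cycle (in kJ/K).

ΔS_univ ≈ 0.270 kJ/K

T_H = 257 °C → 257 + 273.15 = 530.15 K.
T_C = 19 °C → 19 + 273.15 = 292.15 K.
W = η·Q_H = 0.143 × 258 = 36.89 kJ, so Q_C = Q_H − W = 221.1 kJ.
The hot reservoir loses entropy Q_H/T_H = 258/530.15 = 0.4867 kJ/K; the cold reservoir gains Q_C/T_C = 221.1/292.15 = 0.7568 kJ/K.
ΔS_univ = −Q_H/T_H + Q_C/T_C = 0.270 kJ/K (> 0, since η = 0.143 < η_Carnot = 0.449).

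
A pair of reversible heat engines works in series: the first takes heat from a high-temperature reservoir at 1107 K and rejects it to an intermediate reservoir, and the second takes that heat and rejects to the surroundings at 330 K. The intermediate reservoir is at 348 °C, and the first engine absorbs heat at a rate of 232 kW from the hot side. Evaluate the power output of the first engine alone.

Ẇ₁ ≈ 101.8 kW

T_m = 348 °C → 348 + 273.15 = 621.15 K.
First-stage efficiency η₁ = 1 − T_m/T_H = 1 − 621.15/1107.00 = 0.4389.
W₁ = η₁·Q_H = 0.4389 × 232 = 101.8 kW.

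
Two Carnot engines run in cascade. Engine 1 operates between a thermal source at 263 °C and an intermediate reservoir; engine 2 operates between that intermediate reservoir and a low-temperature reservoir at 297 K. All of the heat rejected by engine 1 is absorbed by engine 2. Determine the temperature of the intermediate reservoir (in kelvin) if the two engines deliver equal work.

T_H = 263 °C → 263 + 273.15 = 536.15 K.
For reversible stages Q_m = Q_H·(T_m/T_H). Setting W₁ = Q_H(1 − T_m/T_H) equal to W₂ = Q_m(1 − T_C/T_m) = Q_H·(T_m − T_C)/T_H gives T_H − T_m = T_m − T_C, so T_m = (T_H + T_C)/2 = (536.15 + 297.00)/2 = 416.6 K.

T_m ≈ 416.6 K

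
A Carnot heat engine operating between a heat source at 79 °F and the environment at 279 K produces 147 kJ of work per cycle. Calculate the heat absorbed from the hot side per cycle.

T_H = 79 °F → (79 − 32) × 5/9 = 26.11 °C = 299.26 K.
Since the cycle is reversible, η = 1 − T_C/T_H = 1 − 279.00/299.26 = 0.0677.
Q_H = W/η = 147/0.0677 = 2170 kJ.

Q_H ≈ 2170 kJ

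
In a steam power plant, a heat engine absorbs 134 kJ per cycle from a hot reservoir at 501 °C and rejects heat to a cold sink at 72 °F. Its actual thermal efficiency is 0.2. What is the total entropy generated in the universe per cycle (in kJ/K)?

ΔS_univ ≈ 0.190 kJ/K

T_H = 501 °C → 501 + 273.15 = 774.15 K.
T_C = 72 °F → (72 − 32) × 5/9 = 22.22 °C = 295.37 K.
W = η·Q_H = 0.2 × 134 = 26.80 kJ, so Q_C = Q_H − W = 107.2 kJ.
The hot reservoir loses entropy Q_H/T_H = 134/774.15 = 0.1731 kJ/K; the cold reservoir gains Q_C/T_C = 107.2/295.37 = 0.3629 kJ/K.
ΔS_univ = −Q_H/T_H + Q_C/T_C = 0.190 kJ/K (> 0, since η = 0.2 < η_Carnot = 0.618).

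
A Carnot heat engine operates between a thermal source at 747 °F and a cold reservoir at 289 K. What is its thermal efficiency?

η ≈ 0.569

T_H = 747 °F → (747 − 32) × 5/9 = 397.22 °C = 670.37 K.
Carnot efficiency: η = 1 − T_C/T_H = 1 − 289.00/670.37 = 0.569.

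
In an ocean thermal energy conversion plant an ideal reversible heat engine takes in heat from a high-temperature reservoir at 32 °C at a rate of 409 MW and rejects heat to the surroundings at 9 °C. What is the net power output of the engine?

Ẇ ≈ 30.83 MW

T_H = 32 °C → 32 + 273.15 = 305.15 K.
T_C = 9 °C → 9 + 273.15 = 282.15 K.
Since the cycle is reversible, η = 1 − T_C/T_H = 1 − 282.15/305.15 = 0.0754.
W = η·Q_H = 0.0754 × 409 = 30.83 MW.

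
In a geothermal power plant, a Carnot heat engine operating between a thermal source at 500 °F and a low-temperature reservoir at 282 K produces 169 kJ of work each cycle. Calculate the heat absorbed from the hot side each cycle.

Q_H ≈ 359 kJ

T_H = 500 °F → (500 − 32) × 5/9 = 260.00 °C = 533.15 K.
Carnot efficiency: η = 1 − T_C/T_H = 1 − 282.00/533.15 = 0.4711.
Q_H = W/η = 169/0.4711 = 359 kJ.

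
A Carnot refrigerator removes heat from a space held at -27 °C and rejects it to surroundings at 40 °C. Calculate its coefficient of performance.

COP_R ≈ 3.674

T_H = 40 °C → 40 + 273.15 = 313.15 K.
T_C = -27 °C → -27 + 273.15 = 246.15 K.
Carnot COP: COP_R = T_C/(T_H − T_C) = 246.15/(313.15 − 246.15) = 3.674.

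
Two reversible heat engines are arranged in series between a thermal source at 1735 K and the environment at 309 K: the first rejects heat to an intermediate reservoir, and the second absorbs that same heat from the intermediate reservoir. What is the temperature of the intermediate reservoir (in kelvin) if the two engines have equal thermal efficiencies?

T_m ≈ 732.2 K

Equal efficiencies require 1 − T_m/T_H = 1 − T_C/T_m, i.e. T_m/T_H = T_C/T_m, so T_m = √(T_H·T_C) = √(1735.00 × 309.00) = 732.2 K.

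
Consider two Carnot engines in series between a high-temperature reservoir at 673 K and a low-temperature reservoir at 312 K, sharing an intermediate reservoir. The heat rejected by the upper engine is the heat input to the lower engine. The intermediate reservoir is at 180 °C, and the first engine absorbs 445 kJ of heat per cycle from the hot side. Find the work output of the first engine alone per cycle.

W₁ ≈ 145.4 kJ

T_m = 180 °C → 180 + 273.15 = 453.15 K.
First-stage efficiency η₁ = 1 − T_m/T_H = 1 − 453.15/673.00 = 0.3267.
W₁ = η₁·Q_H = 0.3267 × 445 = 145.4 kJ.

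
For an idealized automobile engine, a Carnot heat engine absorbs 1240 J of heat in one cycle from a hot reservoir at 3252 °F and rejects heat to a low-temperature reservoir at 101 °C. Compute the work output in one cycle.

W ≈ 1020 J

T_H = 3252 °F → (3252 − 32) × 5/9 = 1788.89 °C = 2062.04 K.
T_C = 101 °C → 101 + 273.15 = 374.15 K.
For a reversible engine, η = 1 − T_C/T_H = 1 − 374.15/2062.04 = 0.8186.
W = η·Q_H = 0.8186 × 1240 = 1020 J.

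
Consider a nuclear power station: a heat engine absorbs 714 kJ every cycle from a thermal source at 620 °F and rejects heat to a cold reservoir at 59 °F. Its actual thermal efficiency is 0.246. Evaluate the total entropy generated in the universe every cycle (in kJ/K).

T_H = 620 °F → (620 − 32) × 5/9 = 326.67 °C = 599.82 K.
T_C = 59 °F → (59 − 32) × 5/9 = 15.00 °C = 288.15 K.
W = η·Q_H = 0.246 × 714 = 175.6 kJ, so Q_C = Q_H − W = 538.4 kJ.
Entropy balance on the reservoirs: −Q_H/T_H = -1.190 kJ/K, +Q_C/T_C = 1.868 kJ/K.
ΔS_univ = −Q_H/T_H + Q_C/T_C = 0.678 kJ/K (> 0, since η = 0.246 < η_Carnot = 0.520).

ΔS_univ ≈ 0.678 kJ/K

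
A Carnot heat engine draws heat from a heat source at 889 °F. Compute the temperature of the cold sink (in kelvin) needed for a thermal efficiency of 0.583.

T_C ≈ 312 K

T_H = 889 °F → (889 − 32) × 5/9 = 476.11 °C = 749.26 K.
From η = 1 − T_C/T_H, T_C = T_H·(1 − η) = 749.26 × (1 − 0.583) = 312 K.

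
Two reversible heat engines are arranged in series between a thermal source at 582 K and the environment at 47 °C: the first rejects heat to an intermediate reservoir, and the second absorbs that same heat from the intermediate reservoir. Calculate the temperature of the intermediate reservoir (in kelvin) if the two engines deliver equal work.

T_m ≈ 451 K

T_C = 47 °C → 47 + 273.15 = 320.15 K.
For reversible stages Q_m = Q_H·(T_m/T_H). Setting W₁ = Q_H(1 − T_m/T_H) equal to W₂ = Q_m(1 − T_C/T_m) = Q_H·(T_m − T_C)/T_H gives T_H − T_m = T_m − T_C, so T_m = (T_H + T_C)/2 = (582.00 + 320.15)/2 = 451 K.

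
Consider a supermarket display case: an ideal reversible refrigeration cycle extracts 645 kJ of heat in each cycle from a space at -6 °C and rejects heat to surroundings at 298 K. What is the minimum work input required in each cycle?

W_in ≈ 74.48 kJ

T_C = -6 °C → -6 + 273.15 = 267.15 K.
COP_R = T_C/(T_H − T_C) = 267.15/30.85 = 8.6596.
W = Q_C/COP_R = 645/8.6596 = 74.48 kJ.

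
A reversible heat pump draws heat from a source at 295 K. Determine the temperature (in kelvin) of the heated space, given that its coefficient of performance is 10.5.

COP_HP = T_H/(T_H − T_C) ⇒ T_H = T_C·COP_HP/(COP_HP − 1) = 295.00 × 10.5/(10.5 − 1) = 326 K.

T_H ≈ 326 K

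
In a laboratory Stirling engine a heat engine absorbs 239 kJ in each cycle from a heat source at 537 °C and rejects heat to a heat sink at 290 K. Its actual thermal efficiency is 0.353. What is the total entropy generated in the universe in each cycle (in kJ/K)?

T_H = 537 °C → 537 + 273.15 = 810.15 K.
W = η·Q_H = 0.353 × 239 = 84.37 kJ, so Q_C = Q_H − W = 154.6 kJ.
Entropy balance on the reservoirs: −Q_H/T_H = -0.2950 kJ/K, +Q_C/T_C = 0.5332 kJ/K.
ΔS_univ = −Q_H/T_H + Q_C/T_C = 0.238 kJ/K (> 0, since η = 0.353 < η_Carnot = 0.642).

ΔS_univ ≈ 0.238 kJ/K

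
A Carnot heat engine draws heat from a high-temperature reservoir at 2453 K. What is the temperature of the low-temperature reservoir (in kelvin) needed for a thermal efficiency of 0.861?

T_C ≈ 341 K

From η = 1 − T_C/T_H, T_C = T_H·(1 − η) = 2453.00 × (1 − 0.861) = 341 K.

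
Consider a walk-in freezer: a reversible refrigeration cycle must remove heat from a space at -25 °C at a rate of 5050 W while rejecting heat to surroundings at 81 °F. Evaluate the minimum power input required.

T_H = 81 °F → (81 − 32) × 5/9 = 27.22 °C = 300.37 K.
T_C = -25 °C → -25 + 273.15 = 248.15 K.
The reversible coefficient of performance is COP_R = T_C/(T_H − T_C) = 248.15/52.22 = 4.7518.
W = Q_C/COP_R = 5050/4.7518 = 1063 W.

Ẇ_in ≈ 1063 W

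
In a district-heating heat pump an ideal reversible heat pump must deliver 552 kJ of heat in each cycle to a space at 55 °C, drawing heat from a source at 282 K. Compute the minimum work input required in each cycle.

T_H = 55 °C → 55 + 273.15 = 328.15 K.
COP_HP = T_H/(T_H − T_C) = 328.15/46.15 = 7.1105.
W = Q_H/COP_HP = 552/7.1105 = 77.63 kJ.

W_in ≈ 77.63 kJ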